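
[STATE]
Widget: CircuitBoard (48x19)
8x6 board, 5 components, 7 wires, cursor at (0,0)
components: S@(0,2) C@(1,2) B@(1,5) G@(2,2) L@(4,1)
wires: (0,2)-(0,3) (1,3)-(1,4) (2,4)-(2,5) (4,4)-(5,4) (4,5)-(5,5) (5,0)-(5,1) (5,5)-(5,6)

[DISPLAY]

   0 1 2 3 4 5 6 7                              
0  [.]      S ─ ·                               
                                                
1           C   · ─ ·   B                       
                                                
2           G       · ─ ·                       
                                                
3                                               
                                                
4       L           ·   ·                       
                    │   │                       
5   · ─ ·           ·   · ─ ·                   
Cursor: (0,0)                                   
                                                
                                                
                                                
                                                
                                                
                                                


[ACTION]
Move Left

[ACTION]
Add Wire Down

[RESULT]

   0 1 2 3 4 5 6 7                              
0  [.]      S ─ ·                               
    │                                           
1   ·       C   · ─ ·   B                       
                                                
2           G       · ─ ·                       
                                                
3                                               
                                                
4       L           ·   ·                       
                    │   │                       
5   · ─ ·           ·   · ─ ·                   
Cursor: (0,0)                                   
                                                
                                                
                                                
                                                
                                                
                                                


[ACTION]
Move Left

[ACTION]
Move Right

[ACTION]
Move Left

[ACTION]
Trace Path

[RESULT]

   0 1 2 3 4 5 6 7                              
0  [.]      S ─ ·                               
    │                                           
1   ·       C   · ─ ·   B                       
                                                
2           G       · ─ ·                       
                                                
3                                               
                                                
4       L           ·   ·                       
                    │   │                       
5   · ─ ·           ·   · ─ ·                   
Cursor: (0,0)  Trace: Path with 2 nodes, no comp
                                                
                                                
                                                
                                                
                                                
                                                


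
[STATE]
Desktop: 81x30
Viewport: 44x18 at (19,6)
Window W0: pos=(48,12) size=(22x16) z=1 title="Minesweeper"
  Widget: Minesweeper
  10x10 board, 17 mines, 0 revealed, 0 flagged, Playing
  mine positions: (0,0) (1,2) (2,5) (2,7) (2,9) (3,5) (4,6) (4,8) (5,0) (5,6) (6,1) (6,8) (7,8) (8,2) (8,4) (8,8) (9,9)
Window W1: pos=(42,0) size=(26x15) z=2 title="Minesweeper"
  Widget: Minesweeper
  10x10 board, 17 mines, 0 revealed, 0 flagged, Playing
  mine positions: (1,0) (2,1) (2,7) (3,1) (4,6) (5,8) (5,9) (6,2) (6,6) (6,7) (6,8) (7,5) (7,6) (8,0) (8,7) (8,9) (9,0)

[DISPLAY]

                       ┃■■■■■■■■■■          
                       ┃■■■■■■■■■■          
                       ┃■■■■■■■■■■          
                       ┃■■■■■■■■■■          
                       ┃■■■■■■■■■■          
                       ┃■■■■■■■■■■          
                       ┃■■■■■■■■■■          
                       ┃                    
                       ┗━━━━━━━━━━━━━━━━━━━━
                             ┃■■■■■■■■■■    
                             ┃■■■■■■■■■■    
                             ┃■■■■■■■■■■    
                             ┃■■■■■■■■■■    
                             ┃■■■■■■■■■■    
                             ┃■■■■■■■■■■    
                             ┃■■■■■■■■■■    
                             ┃■■■■■■■■■■    
                             ┃■■■■■■■■■■    


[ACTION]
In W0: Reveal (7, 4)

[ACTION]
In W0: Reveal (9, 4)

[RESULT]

                       ┃■■■■■■■■■■          
                       ┃■■■■■■■■■■          
                       ┃■■■■■■■■■■          
                       ┃■■■■■■■■■■          
                       ┃■■■■■■■■■■          
                       ┃■■■■■■■■■■          
                       ┃■■■■■■■■■■          
                       ┃                    
                       ┗━━━━━━━━━━━━━━━━━━━━
                             ┃■■■■■■■■■■    
                             ┃■■■■■■■■■■    
                             ┃■■■■■■■■■■    
                             ┃■■■■■■■■■■    
                             ┃■■■■■■■■■■    
                             ┃■■■■■■■■■■    
                             ┃■■■■■■■■■■    
                             ┃■■■■1■■■■■    
                             ┃■■■■■■■■■■    


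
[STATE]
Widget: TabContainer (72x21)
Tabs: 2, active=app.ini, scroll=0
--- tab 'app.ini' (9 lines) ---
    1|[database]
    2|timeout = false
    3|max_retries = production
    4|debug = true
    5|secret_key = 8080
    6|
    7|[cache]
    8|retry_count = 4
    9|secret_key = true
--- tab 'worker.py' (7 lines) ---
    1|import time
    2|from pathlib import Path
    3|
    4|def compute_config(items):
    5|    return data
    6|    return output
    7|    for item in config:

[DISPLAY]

[app.ini]│ worker.py                                                    
────────────────────────────────────────────────────────────────────────
[database]                                                              
timeout = false                                                         
max_retries = production                                                
debug = true                                                            
secret_key = 8080                                                       
                                                                        
[cache]                                                                 
retry_count = 4                                                         
secret_key = true                                                       
                                                                        
                                                                        
                                                                        
                                                                        
                                                                        
                                                                        
                                                                        
                                                                        
                                                                        
                                                                        


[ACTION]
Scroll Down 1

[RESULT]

[app.ini]│ worker.py                                                    
────────────────────────────────────────────────────────────────────────
timeout = false                                                         
max_retries = production                                                
debug = true                                                            
secret_key = 8080                                                       
                                                                        
[cache]                                                                 
retry_count = 4                                                         
secret_key = true                                                       
                                                                        
                                                                        
                                                                        
                                                                        
                                                                        
                                                                        
                                                                        
                                                                        
                                                                        
                                                                        
                                                                        


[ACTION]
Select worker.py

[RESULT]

 app.ini │[worker.py]                                                   
────────────────────────────────────────────────────────────────────────
import time                                                             
from pathlib import Path                                                
                                                                        
def compute_config(items):                                              
    return data                                                         
    return output                                                       
    for item in config:                                                 
                                                                        
                                                                        
                                                                        
                                                                        
                                                                        
                                                                        
                                                                        
                                                                        
                                                                        
                                                                        
                                                                        
                                                                        


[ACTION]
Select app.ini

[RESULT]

[app.ini]│ worker.py                                                    
────────────────────────────────────────────────────────────────────────
[database]                                                              
timeout = false                                                         
max_retries = production                                                
debug = true                                                            
secret_key = 8080                                                       
                                                                        
[cache]                                                                 
retry_count = 4                                                         
secret_key = true                                                       
                                                                        
                                                                        
                                                                        
                                                                        
                                                                        
                                                                        
                                                                        
                                                                        
                                                                        
                                                                        


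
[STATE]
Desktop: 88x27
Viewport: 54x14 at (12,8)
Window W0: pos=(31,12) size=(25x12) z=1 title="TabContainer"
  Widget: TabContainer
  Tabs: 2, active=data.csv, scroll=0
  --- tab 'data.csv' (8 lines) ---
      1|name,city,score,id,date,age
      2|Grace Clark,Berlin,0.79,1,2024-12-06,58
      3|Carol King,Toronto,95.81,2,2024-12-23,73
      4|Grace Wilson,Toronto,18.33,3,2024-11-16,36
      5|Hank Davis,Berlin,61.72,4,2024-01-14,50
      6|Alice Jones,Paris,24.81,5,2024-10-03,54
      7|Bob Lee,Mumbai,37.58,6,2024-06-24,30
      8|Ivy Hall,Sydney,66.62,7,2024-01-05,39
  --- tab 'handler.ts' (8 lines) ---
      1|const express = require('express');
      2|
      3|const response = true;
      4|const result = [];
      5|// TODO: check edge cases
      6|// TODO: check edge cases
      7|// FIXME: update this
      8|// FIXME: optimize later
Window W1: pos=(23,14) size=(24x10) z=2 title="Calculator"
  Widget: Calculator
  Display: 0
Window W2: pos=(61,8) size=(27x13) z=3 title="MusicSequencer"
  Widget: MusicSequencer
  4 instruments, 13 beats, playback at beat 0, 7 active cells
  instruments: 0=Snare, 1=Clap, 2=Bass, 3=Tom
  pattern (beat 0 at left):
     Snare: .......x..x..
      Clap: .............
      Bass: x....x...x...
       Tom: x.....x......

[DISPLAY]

                                                 ┏━━━━
                                                 ┃ Mus
                                                 ┠────
                                                 ┃    
                   ┏━━━━━━━━━━━━━━━━━━━━━━━┓     ┃ Sna
                   ┃ TabContainer          ┃     ┃  Cl
           ┏━━━━━━━━━━━━━━━━━━━━━━┓────────┨     ┃  Ba
           ┃ Calculator           ┃dler.ts ┃     ┃   T
           ┠──────────────────────┨────────┃     ┃    
           ┃                     0┃,id,date┃     ┃    
           ┃┌───┬───┬───┬───┐     ┃lin,0.79┃     ┃    
           ┃│ 7 │ 8 │ 9 │ ÷ │     ┃nto,95.8┃     ┃    
           ┃├───┼───┼───┼───┤     ┃ronto,18┃     ┗━━━━
           ┃│ 4 │ 5 │ 6 │ × │     ┃in,61.72┃          


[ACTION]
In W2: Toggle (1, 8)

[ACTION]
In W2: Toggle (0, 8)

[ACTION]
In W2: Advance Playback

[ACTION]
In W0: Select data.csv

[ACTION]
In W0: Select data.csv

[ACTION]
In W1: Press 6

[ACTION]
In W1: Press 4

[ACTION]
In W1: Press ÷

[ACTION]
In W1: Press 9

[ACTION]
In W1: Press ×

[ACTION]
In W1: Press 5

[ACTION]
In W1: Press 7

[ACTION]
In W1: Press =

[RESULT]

                                                 ┏━━━━
                                                 ┃ Mus
                                                 ┠────
                                                 ┃    
                   ┏━━━━━━━━━━━━━━━━━━━━━━━┓     ┃ Sna
                   ┃ TabContainer          ┃     ┃  Cl
           ┏━━━━━━━━━━━━━━━━━━━━━━┓────────┨     ┃  Ba
           ┃ Calculator           ┃dler.ts ┃     ┃   T
           ┠──────────────────────┨────────┃     ┃    
           ┃           405.3333333┃,id,date┃     ┃    
           ┃┌───┬───┬───┬───┐     ┃lin,0.79┃     ┃    
           ┃│ 7 │ 8 │ 9 │ ÷ │     ┃nto,95.8┃     ┃    
           ┃├───┼───┼───┼───┤     ┃ronto,18┃     ┗━━━━
           ┃│ 4 │ 5 │ 6 │ × │     ┃in,61.72┃          


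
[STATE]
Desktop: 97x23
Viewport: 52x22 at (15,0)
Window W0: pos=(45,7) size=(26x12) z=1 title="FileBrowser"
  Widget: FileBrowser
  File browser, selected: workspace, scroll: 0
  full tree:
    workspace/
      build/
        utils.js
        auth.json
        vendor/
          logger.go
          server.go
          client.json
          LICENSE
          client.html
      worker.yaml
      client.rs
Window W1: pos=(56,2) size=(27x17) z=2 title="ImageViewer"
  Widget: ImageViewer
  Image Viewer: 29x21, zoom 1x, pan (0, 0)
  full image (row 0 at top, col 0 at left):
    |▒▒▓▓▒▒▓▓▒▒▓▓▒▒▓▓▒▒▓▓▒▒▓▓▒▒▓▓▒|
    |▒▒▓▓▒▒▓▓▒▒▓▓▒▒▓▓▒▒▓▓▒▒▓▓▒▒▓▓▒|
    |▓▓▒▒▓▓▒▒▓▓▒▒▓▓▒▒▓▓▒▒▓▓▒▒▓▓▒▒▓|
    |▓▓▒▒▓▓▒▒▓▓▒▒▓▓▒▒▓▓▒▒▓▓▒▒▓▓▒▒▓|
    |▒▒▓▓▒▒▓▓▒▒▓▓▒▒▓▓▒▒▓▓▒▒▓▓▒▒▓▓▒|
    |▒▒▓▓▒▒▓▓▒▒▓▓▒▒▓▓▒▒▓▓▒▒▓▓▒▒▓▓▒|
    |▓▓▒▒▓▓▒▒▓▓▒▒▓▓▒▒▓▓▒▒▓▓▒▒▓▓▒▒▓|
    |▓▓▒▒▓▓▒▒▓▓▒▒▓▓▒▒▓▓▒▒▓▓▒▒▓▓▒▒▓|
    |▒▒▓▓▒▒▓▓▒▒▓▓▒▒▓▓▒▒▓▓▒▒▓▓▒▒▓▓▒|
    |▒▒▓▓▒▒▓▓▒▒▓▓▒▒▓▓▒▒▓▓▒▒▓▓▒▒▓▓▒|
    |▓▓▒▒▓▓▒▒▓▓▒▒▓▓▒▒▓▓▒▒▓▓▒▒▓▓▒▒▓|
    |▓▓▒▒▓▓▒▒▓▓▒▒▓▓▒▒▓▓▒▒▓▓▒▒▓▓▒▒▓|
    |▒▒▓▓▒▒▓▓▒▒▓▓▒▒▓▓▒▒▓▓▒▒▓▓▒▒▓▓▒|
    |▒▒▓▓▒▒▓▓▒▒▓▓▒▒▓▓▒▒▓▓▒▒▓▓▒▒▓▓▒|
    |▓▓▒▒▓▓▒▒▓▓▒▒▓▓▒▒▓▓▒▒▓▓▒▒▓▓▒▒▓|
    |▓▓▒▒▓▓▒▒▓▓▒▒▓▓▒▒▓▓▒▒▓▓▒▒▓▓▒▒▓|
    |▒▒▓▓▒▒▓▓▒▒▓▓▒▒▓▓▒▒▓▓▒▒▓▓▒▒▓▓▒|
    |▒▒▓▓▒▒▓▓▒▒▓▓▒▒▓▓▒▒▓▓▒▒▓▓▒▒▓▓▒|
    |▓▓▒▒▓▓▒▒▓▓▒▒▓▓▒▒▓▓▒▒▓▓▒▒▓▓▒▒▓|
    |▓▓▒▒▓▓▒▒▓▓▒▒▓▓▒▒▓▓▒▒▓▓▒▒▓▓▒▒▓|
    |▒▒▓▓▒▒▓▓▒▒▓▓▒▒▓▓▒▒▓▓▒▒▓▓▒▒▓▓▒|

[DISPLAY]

                                                    
                                                    
                                         ┏━━━━━━━━━━
                                         ┃ ImageView
                                         ┠──────────
                                         ┃▒▒▓▓▒▒▓▓▒▒
                                         ┃▒▒▓▓▒▒▓▓▒▒
                              ┏━━━━━━━━━━┃▓▓▒▒▓▓▒▒▓▓
                              ┃ FileBrows┃▓▓▒▒▓▓▒▒▓▓
                              ┠──────────┃▒▒▓▓▒▒▓▓▒▒
                              ┃> [-] work┃▒▒▓▓▒▒▓▓▒▒
                              ┃    [+] bu┃▓▓▒▒▓▓▒▒▓▓
                              ┃    worker┃▓▓▒▒▓▓▒▒▓▓
                              ┃    client┃▒▒▓▓▒▒▓▓▒▒
                              ┃          ┃▒▒▓▓▒▒▓▓▒▒
                              ┃          ┃▓▓▒▒▓▓▒▒▓▓
                              ┃          ┃▓▓▒▒▓▓▒▒▓▓
                              ┃          ┃▒▒▓▓▒▒▓▓▒▒
                              ┗━━━━━━━━━━┗━━━━━━━━━━
                                                    
                                                    
                                                    


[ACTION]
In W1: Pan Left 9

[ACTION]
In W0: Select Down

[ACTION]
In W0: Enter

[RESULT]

                                                    
                                                    
                                         ┏━━━━━━━━━━
                                         ┃ ImageView
                                         ┠──────────
                                         ┃▒▒▓▓▒▒▓▓▒▒
                                         ┃▒▒▓▓▒▒▓▓▒▒
                              ┏━━━━━━━━━━┃▓▓▒▒▓▓▒▒▓▓
                              ┃ FileBrows┃▓▓▒▒▓▓▒▒▓▓
                              ┠──────────┃▒▒▓▓▒▒▓▓▒▒
                              ┃  [-] work┃▒▒▓▓▒▒▓▓▒▒
                              ┃  > [-] bu┃▓▓▒▒▓▓▒▒▓▓
                              ┃      util┃▓▓▒▒▓▓▒▒▓▓
                              ┃      auth┃▒▒▓▓▒▒▓▓▒▒
                              ┃      [+] ┃▒▒▓▓▒▒▓▓▒▒
                              ┃    worker┃▓▓▒▒▓▓▒▒▓▓
                              ┃    client┃▓▓▒▒▓▓▒▒▓▓
                              ┃          ┃▒▒▓▓▒▒▓▓▒▒
                              ┗━━━━━━━━━━┗━━━━━━━━━━
                                                    
                                                    
                                                    


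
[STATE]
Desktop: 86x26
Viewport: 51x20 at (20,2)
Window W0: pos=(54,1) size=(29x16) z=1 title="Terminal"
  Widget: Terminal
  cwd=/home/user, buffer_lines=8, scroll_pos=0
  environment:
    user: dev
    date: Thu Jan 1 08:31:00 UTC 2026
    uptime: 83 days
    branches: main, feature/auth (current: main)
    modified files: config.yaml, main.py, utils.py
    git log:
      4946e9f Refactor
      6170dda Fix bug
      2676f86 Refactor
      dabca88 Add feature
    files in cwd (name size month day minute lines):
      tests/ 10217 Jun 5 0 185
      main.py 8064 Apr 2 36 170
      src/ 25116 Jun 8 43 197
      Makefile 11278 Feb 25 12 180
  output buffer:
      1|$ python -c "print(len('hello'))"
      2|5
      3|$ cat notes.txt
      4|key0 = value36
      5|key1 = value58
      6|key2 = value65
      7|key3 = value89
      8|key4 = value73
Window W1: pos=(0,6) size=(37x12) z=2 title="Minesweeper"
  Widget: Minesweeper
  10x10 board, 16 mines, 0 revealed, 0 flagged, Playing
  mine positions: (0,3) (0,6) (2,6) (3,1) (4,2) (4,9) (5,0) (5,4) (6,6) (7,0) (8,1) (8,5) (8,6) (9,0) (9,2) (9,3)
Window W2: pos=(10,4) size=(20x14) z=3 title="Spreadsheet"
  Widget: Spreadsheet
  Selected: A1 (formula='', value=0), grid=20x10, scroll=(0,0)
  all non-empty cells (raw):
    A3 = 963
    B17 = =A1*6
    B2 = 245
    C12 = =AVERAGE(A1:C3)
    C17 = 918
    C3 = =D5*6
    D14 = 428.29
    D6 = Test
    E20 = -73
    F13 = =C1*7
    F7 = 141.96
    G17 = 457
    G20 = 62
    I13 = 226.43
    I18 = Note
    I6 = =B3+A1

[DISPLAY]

                                  ┃ Terminal       
                                  ┠────────────────
━━━━━━━━━┓                        ┃$ python -c "pri
eet      ┃                        ┃5               
─────────┨━━━━━━┓                 ┃$ cat notes.txt 
         ┃      ┃                 ┃key0 = value36  
      B  ┃──────┨                 ┃key1 = value58  
---------┃      ┃                 ┃key2 = value65  
[0]      ┃      ┃                 ┃key3 = value89  
  0     2┃      ┃                 ┃key4 = value73  
963      ┃      ┃                 ┃$ █             
  0      ┃      ┃                 ┃                
  0      ┃      ┃                 ┃                
  0      ┃      ┃                 ┃                
  0      ┃      ┃                 ┗━━━━━━━━━━━━━━━━
━━━━━━━━━┛━━━━━━┛                                  
                                                   
                                                   
                                                   
                                                   


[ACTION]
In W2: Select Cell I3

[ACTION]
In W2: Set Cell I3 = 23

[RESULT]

                                  ┃ Terminal       
                                  ┠────────────────
━━━━━━━━━┓                        ┃$ python -c "pri
eet      ┃                        ┃5               
─────────┨━━━━━━┓                 ┃$ cat notes.txt 
         ┃      ┃                 ┃key0 = value36  
      B  ┃──────┨                 ┃key1 = value58  
---------┃      ┃                 ┃key2 = value65  
  0      ┃      ┃                 ┃key3 = value89  
  0     2┃      ┃                 ┃key4 = value73  
963      ┃      ┃                 ┃$ █             
  0      ┃      ┃                 ┃                
  0      ┃      ┃                 ┃                
  0      ┃      ┃                 ┃                
  0      ┃      ┃                 ┗━━━━━━━━━━━━━━━━
━━━━━━━━━┛━━━━━━┛                                  
                                                   
                                                   
                                                   
                                                   


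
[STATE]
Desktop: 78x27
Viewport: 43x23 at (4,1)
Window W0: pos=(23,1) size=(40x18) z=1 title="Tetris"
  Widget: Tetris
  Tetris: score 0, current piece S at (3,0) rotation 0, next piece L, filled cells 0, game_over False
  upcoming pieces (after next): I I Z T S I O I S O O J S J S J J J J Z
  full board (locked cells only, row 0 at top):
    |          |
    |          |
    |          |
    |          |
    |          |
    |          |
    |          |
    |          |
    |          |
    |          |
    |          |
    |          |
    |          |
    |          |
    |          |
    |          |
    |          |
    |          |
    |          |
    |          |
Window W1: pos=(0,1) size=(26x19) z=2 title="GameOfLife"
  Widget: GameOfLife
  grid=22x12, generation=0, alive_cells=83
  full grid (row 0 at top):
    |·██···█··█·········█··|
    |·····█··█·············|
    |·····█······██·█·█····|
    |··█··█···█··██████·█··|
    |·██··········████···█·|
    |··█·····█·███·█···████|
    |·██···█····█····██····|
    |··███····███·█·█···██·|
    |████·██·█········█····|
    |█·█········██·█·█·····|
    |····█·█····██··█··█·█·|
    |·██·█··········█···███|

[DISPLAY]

━━━━━━━━━━━━━━━━━━━━━┓━━━━━━━━━━━━━━━━━━━━━
meOfLife             ┃etris                
─────────────────────┨─────────────────────
: 0                  ┃        │Next:       
···█··█·········█··  ┃        │  ▒         
··█··█·············  ┃        │▒▒▒         
··█······██·█·█····  ┃        │            
··█···█··██████·█··  ┃        │            
··········████···█·  ┃        │            
·····█·███·█···████  ┃        │Score:      
···█····█····██····  ┃        │0           
██····███·█·█···██·  ┃        │            
█·██·█········█····  ┃        │            
········██·█·█·····  ┃        │            
·█·█····██··█··█·█·  ┃        │            
·█··········█···███  ┃        │            
                     ┃        │            
                     ┃━━━━━━━━━━━━━━━━━━━━━
━━━━━━━━━━━━━━━━━━━━━┛                     
                                           
                                           
                                           
                                           


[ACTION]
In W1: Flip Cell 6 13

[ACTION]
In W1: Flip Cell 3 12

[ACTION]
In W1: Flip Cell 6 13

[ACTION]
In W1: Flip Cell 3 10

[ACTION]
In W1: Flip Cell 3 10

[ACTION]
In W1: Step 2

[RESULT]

━━━━━━━━━━━━━━━━━━━━━┓━━━━━━━━━━━━━━━━━━━━━
meOfLife             ┃etris                
─────────────────────┨─────────────────────
: 2                  ┃        │Next:       
···················  ┃        │  ▒         
·█·█···············  ┃        │▒▒▒         
·█·█·········███···  ┃        │            
·██····███···███···  ┃        │            
█·····█··█····█···█  ┃        │            
█·····█··█·█·████·█  ┃        │Score:      
······█····███····█  ┃        │0           
··██·█████·····█···  ┃        │            
██····█········█···  ┃        │            
██·█···██·····█····  ┃        │            
··█·····█·····█·█·█  ┃        │            
·█·······████···█·█  ┃        │            
                     ┃        │            
                     ┃━━━━━━━━━━━━━━━━━━━━━
━━━━━━━━━━━━━━━━━━━━━┛                     
                                           
                                           
                                           
                                           


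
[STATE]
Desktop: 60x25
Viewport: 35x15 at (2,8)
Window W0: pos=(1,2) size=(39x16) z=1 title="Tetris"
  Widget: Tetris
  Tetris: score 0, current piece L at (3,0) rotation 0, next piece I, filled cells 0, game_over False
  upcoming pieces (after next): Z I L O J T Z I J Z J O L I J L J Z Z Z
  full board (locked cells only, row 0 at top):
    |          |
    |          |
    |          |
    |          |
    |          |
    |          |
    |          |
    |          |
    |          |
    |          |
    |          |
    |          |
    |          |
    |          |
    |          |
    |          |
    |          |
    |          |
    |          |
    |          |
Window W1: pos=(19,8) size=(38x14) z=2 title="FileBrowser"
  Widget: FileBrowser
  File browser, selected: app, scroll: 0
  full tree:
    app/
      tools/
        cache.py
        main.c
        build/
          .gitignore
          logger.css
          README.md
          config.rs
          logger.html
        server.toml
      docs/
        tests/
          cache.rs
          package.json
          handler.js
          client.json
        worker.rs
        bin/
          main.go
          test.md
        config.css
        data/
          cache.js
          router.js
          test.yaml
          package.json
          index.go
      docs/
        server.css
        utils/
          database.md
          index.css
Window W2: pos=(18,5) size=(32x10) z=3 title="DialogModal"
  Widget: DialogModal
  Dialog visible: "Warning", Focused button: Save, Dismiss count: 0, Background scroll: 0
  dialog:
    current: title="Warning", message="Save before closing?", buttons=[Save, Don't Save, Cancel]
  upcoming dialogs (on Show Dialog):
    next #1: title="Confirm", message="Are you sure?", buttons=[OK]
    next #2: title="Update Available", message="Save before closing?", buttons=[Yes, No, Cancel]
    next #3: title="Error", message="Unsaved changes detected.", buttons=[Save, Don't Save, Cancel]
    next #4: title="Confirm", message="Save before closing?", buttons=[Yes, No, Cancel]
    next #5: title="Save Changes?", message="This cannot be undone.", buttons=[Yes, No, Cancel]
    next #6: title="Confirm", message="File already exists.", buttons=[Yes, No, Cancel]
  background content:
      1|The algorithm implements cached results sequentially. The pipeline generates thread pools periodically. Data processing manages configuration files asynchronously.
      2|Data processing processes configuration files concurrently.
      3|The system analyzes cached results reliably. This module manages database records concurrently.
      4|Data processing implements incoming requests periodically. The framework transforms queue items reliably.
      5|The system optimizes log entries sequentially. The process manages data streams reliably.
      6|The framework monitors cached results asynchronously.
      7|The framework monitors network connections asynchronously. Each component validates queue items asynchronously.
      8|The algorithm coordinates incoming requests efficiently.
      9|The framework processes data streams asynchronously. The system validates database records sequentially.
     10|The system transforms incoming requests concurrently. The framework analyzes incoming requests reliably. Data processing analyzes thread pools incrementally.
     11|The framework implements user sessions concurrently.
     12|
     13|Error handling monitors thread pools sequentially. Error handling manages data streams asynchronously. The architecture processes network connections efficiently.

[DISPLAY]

          │     ┃Th┌───────────────
          │     ┃Da│        Warning
          │     ┃Th│  Save before c
          │Score┃Da│[Save]  Don't S
          │0    ┃Th└───────────────
          │     ┃The framework moni
          │     ┗━━━━━━━━━━━━━━━━━━
          │      ┃                 
          │      ┃                 
━━━━━━━━━━━━━━━━━┃                 
                 ┃                 
                 ┃                 
                 ┃                 
                 ┗━━━━━━━━━━━━━━━━━
                                   


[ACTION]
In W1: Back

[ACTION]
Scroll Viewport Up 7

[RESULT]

                                   
━━━━━━━━━━━━━━━━━━━━━━━━━━━━━━━━━━━
 Tetris                            
───────────────────────────────────
          │Next:┏━━━━━━━━━━━━━━━━━━
          │████ ┃ DialogModal      
          │     ┠──────────────────
          │     ┃Th┌───────────────
          │     ┃Da│        Warning
          │     ┃Th│  Save before c
          │Score┃Da│[Save]  Don't S
          │0    ┃Th└───────────────
          │     ┃The framework moni
          │     ┗━━━━━━━━━━━━━━━━━━
          │      ┃                 


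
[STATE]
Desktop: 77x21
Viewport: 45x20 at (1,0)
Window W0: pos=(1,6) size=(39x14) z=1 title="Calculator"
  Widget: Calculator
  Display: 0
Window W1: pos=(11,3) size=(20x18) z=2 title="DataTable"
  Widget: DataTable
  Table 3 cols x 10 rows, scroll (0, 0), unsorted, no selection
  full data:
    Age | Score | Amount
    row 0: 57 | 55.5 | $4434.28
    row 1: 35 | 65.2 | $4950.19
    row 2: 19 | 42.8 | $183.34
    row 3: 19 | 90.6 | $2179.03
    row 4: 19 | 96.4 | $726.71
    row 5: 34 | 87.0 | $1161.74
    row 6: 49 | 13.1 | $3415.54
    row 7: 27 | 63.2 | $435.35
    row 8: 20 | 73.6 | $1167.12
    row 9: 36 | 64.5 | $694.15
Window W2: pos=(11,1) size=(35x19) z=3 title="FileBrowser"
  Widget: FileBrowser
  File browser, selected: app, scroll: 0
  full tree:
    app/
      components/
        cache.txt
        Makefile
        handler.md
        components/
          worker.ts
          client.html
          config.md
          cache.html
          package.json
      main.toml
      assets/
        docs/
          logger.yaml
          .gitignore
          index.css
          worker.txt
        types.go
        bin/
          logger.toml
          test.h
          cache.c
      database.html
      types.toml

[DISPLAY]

                                             
          ┏━━━━━━━━━━━━━━━━━━━━━━━━━━━━━━━━━┓
          ┃ FileBrowser                     ┃
          ┠─────────────────────────────────┨
          ┃> [-] app/                       ┃
          ┃    [+] components/              ┃
┏━━━━━━━━━┃    main.toml                    ┃
┃ Calculat┃    [+] assets/                  ┃
┠─────────┃    database.html                ┃
┃         ┃    types.toml                   ┃
┃┌───┬───┬┃                                 ┃
┃│ 7 │ 8 │┃                                 ┃
┃├───┼───┼┃                                 ┃
┃│ 4 │ 5 │┃                                 ┃
┃├───┼───┼┃                                 ┃
┃│ 1 │ 2 │┃                                 ┃
┃├───┼───┼┃                                 ┃
┃│ 0 │ . │┃                                 ┃
┃└───┴───┴┃                                 ┃
┗━━━━━━━━━┗━━━━━━━━━━━━━━━━━━━━━━━━━━━━━━━━━┛


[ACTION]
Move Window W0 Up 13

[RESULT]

┏━━━━━━━━━━━━━━━━━━━━━━━━━━━━━━━━━━━━━┓      
┃ Calculat┏━━━━━━━━━━━━━━━━━━━━━━━━━━━━━━━━━┓
┠─────────┃ FileBrowser                     ┃
┃         ┠─────────────────────────────────┨
┃┌───┬───┬┃> [-] app/                       ┃
┃│ 7 │ 8 │┃    [+] components/              ┃
┃├───┼───┼┃    main.toml                    ┃
┃│ 4 │ 5 │┃    [+] assets/                  ┃
┃├───┼───┼┃    database.html                ┃
┃│ 1 │ 2 │┃    types.toml                   ┃
┃├───┼───┼┃                                 ┃
┃│ 0 │ . │┃                                 ┃
┃└───┴───┴┃                                 ┃
┗━━━━━━━━━┃                                 ┃
          ┃                                 ┃
          ┃                                 ┃
          ┃                                 ┃
          ┃                                 ┃
          ┃                                 ┃
          ┗━━━━━━━━━━━━━━━━━━━━━━━━━━━━━━━━━┛


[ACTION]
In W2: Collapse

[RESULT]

┏━━━━━━━━━━━━━━━━━━━━━━━━━━━━━━━━━━━━━┓      
┃ Calculat┏━━━━━━━━━━━━━━━━━━━━━━━━━━━━━━━━━┓
┠─────────┃ FileBrowser                     ┃
┃         ┠─────────────────────────────────┨
┃┌───┬───┬┃> [+] app/                       ┃
┃│ 7 │ 8 │┃                                 ┃
┃├───┼───┼┃                                 ┃
┃│ 4 │ 5 │┃                                 ┃
┃├───┼───┼┃                                 ┃
┃│ 1 │ 2 │┃                                 ┃
┃├───┼───┼┃                                 ┃
┃│ 0 │ . │┃                                 ┃
┃└───┴───┴┃                                 ┃
┗━━━━━━━━━┃                                 ┃
          ┃                                 ┃
          ┃                                 ┃
          ┃                                 ┃
          ┃                                 ┃
          ┃                                 ┃
          ┗━━━━━━━━━━━━━━━━━━━━━━━━━━━━━━━━━┛
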